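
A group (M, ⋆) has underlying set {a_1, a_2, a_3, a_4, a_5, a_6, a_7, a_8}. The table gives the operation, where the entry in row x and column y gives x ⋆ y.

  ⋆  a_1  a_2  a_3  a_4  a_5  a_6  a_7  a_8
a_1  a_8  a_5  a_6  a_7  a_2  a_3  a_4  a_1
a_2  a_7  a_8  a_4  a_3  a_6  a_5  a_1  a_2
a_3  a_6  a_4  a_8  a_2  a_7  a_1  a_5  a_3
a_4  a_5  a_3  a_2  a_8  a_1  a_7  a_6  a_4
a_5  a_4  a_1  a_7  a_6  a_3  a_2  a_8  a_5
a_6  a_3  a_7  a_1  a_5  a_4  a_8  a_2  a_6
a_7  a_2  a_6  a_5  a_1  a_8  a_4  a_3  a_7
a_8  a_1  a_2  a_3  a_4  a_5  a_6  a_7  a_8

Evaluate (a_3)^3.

a_3^1 = a_3
a_3^2 = a_3 ⋆ a_3 = a_8
a_3^3 = a_8 ⋆ a_3 = a_3

a_3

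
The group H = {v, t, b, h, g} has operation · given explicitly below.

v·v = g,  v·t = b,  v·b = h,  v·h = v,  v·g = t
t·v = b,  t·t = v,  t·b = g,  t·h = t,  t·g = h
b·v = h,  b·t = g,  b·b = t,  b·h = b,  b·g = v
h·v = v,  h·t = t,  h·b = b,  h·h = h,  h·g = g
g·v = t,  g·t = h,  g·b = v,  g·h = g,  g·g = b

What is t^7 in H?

v

t^1 = t
t^2 = t·t = v
t^3 = v·t = b
t^4 = b·t = g
t^5 = g·t = h
t^6 = h·t = t
t^7 = t·t = v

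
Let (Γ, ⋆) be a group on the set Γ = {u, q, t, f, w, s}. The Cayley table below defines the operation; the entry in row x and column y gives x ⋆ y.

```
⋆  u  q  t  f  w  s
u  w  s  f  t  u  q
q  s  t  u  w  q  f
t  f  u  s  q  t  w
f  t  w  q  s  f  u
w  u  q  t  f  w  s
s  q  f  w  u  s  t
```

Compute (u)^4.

u^1 = u
u^2 = u ⋆ u = w
u^3 = w ⋆ u = u
u^4 = u ⋆ u = w

w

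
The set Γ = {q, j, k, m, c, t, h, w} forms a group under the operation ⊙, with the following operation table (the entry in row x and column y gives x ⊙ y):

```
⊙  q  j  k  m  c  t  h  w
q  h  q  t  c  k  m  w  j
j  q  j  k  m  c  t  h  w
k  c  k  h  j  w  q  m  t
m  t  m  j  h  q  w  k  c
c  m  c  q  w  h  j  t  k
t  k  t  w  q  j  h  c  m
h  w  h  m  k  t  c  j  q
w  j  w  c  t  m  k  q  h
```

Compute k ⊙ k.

h

Read row k, column k: k ⊙ k = h.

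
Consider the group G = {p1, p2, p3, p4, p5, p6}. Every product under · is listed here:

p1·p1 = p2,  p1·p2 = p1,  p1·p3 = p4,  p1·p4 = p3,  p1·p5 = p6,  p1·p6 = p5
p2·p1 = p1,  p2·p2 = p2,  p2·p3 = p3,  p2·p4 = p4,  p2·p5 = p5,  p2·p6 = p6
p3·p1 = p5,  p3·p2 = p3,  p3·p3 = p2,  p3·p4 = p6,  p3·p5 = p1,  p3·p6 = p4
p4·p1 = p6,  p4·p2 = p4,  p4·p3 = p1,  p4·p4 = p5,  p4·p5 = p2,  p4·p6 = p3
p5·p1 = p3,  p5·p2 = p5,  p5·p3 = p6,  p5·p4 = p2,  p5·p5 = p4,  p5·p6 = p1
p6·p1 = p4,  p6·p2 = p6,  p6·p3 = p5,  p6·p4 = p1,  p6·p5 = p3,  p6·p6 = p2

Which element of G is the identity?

p2

The identity e satisfies e·x = x for all x, so its row in the table reproduces the column headers.
Row p2 reads: p1, p2, p3, p4, p5, p6 — exactly the header order. So p2 is the identity.
(Structurally, G here is isomorphic to the symmetric group S_3.)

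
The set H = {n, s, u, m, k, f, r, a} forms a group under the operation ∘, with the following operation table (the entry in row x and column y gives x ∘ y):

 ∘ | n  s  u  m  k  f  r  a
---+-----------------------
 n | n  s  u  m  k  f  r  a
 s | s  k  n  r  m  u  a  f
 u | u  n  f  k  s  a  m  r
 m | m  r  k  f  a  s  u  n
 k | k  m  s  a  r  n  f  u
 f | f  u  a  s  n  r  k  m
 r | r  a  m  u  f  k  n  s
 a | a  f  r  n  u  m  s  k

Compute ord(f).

4

The identity element is n (its row matches the header).
f^1 = f
f^2 = f ∘ f = r
f^3 = r ∘ f = k
f^4 = k ∘ f = n
The first power of f equal to the identity is f^4, so ord(f) = 4.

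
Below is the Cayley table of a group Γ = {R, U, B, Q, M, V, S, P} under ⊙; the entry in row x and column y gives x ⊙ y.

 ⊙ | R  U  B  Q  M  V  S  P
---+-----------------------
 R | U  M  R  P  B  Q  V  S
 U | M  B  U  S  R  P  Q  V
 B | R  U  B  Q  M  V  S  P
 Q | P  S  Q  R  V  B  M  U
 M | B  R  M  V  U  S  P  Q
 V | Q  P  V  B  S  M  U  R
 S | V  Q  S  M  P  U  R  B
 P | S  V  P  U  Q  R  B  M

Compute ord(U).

2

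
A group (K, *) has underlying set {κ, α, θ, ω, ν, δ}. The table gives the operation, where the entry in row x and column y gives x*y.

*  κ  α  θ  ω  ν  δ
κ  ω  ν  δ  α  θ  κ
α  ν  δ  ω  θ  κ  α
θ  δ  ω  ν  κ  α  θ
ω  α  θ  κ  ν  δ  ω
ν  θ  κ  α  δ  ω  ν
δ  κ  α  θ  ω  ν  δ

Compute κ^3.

α

κ^1 = κ
κ^2 = κ*κ = ω
κ^3 = ω*κ = α
(Structurally, K here is isomorphic to the cyclic group Z_6.)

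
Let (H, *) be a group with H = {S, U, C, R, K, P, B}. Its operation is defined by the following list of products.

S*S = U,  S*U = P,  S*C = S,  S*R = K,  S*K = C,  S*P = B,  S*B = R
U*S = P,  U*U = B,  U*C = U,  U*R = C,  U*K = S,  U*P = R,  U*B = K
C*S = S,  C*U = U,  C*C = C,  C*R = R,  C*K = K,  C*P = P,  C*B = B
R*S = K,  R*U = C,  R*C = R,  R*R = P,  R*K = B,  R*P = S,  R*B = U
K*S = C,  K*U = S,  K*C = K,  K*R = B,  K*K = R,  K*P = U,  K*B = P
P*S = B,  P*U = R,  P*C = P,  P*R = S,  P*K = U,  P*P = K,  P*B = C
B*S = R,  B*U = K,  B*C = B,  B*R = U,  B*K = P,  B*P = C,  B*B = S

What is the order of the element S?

7

The identity element is C (its row matches the header).
S^1 = S
S^2 = S*S = U
S^3 = U*S = P
S^4 = P*S = B
S^5 = B*S = R
S^6 = R*S = K
S^7 = K*S = C
The first power of S equal to the identity is S^7, so ord(S) = 7.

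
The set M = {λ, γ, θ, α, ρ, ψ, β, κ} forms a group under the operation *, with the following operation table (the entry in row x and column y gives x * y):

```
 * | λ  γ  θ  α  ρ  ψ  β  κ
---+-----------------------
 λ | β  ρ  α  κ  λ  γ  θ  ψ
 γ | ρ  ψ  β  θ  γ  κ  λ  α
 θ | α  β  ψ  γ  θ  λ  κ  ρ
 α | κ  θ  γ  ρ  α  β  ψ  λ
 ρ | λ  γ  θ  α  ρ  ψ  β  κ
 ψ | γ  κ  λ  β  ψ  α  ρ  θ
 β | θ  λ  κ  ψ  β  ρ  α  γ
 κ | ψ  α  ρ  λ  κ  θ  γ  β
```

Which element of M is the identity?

ρ

The identity e satisfies e * x = x for all x, so its row in the table reproduces the column headers.
Row ρ reads: λ, γ, θ, α, ρ, ψ, β, κ — exactly the header order. So ρ is the identity.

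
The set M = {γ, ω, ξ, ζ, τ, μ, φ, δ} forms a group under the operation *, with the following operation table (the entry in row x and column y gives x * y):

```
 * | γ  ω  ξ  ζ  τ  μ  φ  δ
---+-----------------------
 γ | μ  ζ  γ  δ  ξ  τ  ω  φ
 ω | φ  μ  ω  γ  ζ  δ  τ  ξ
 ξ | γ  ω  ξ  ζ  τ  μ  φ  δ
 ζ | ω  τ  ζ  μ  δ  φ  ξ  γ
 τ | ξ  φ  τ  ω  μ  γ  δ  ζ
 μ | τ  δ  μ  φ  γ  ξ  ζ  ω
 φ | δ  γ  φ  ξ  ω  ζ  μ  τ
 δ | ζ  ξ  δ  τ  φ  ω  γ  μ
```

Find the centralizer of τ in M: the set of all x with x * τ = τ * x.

{γ, μ, ξ, τ}

Compare row τ with column τ entry by entry.
γ * τ = ξ = τ * γ, so γ commutes with τ.
δ * τ = φ but τ * δ = ζ, so δ does not.
Collecting the elements that commute with τ: C(τ) = {γ, μ, ξ, τ}.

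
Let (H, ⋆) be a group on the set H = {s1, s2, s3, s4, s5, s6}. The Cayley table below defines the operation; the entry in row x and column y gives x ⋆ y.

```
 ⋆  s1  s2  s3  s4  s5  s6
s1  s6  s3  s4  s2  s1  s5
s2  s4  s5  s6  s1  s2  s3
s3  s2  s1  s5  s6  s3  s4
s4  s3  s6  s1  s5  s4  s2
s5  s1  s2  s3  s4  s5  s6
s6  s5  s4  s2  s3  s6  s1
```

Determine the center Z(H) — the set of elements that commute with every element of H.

{s5}

An element z is central iff its row equals its column in the table.
For s4: s4 ⋆ s6 = s2 ≠ s3 = s6 ⋆ s4, so s4 ∉ Z.
Checking each element this way leaves Z(H) = {s5}.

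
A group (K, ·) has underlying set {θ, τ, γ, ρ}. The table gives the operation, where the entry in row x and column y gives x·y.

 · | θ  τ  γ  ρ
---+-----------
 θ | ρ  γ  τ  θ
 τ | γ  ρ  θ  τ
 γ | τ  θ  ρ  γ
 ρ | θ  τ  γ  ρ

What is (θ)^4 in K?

ρ

θ^1 = θ
θ^2 = θ·θ = ρ
θ^3 = ρ·θ = θ
θ^4 = θ·θ = ρ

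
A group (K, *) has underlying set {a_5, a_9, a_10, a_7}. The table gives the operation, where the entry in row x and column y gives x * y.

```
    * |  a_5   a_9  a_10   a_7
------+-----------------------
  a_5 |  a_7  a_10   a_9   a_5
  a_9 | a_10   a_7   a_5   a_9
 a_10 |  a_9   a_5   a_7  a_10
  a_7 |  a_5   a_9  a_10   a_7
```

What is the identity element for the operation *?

The identity e satisfies e * x = x for all x, so its row in the table reproduces the column headers.
Row a_7 reads: a_5, a_9, a_10, a_7 — exactly the header order. So a_7 is the identity.

a_7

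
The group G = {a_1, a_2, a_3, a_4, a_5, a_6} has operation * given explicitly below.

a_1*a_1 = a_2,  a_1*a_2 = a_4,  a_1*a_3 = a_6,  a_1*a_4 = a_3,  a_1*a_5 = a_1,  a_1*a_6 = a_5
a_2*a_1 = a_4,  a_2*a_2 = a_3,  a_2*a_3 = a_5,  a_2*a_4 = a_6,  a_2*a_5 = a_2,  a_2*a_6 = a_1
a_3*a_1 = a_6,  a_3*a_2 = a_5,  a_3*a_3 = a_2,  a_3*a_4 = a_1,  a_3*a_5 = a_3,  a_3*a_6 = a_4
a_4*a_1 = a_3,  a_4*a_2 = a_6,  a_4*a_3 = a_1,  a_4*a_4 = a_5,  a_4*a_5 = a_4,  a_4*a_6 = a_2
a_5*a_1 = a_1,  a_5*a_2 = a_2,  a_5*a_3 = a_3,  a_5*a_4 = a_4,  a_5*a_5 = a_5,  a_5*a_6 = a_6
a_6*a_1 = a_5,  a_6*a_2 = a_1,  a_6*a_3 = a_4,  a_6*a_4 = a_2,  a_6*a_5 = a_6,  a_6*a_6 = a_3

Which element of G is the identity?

a_5

The identity e satisfies e*x = x for all x, so its row in the table reproduces the column headers.
Row a_5 reads: a_1, a_2, a_3, a_4, a_5, a_6 — exactly the header order. So a_5 is the identity.
(Structurally, G here is isomorphic to the cyclic group Z_6.)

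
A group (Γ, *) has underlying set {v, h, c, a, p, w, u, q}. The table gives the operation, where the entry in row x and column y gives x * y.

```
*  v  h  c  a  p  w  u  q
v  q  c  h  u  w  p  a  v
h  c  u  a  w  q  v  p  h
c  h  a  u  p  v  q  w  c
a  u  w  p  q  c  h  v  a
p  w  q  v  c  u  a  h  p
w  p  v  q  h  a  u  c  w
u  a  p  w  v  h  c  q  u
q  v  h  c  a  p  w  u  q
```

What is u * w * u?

u * w = c
c * u = w

w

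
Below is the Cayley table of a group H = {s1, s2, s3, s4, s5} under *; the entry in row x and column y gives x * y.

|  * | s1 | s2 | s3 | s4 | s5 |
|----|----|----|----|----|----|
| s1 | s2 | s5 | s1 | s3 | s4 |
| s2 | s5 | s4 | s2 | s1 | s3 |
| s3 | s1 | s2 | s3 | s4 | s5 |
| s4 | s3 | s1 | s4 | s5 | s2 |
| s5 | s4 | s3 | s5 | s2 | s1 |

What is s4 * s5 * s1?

s4 * s5 = s2
s2 * s1 = s5

s5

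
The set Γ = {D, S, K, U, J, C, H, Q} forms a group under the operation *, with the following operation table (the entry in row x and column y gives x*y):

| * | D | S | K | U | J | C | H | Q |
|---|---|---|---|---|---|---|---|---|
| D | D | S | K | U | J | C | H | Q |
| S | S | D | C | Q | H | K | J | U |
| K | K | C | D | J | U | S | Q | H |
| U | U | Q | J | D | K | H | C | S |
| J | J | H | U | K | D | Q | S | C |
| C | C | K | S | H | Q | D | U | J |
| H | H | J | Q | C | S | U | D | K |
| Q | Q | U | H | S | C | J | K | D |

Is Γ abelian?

Yes

Check whether the table is symmetric across its main diagonal.
Every entry (row x, col y) equals the entry (row y, col x), so Γ is abelian.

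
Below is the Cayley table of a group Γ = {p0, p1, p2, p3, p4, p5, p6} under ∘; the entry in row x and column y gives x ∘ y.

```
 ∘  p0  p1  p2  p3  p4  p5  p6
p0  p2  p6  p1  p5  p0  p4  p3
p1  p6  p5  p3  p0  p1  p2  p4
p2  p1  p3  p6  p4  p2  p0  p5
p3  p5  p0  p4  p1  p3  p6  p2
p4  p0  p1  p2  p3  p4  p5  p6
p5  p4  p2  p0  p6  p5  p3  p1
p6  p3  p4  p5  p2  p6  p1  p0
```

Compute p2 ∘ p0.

p1

Read row p2, column p0: p2 ∘ p0 = p1.
(Structurally, Γ here is isomorphic to the cyclic group Z_7.)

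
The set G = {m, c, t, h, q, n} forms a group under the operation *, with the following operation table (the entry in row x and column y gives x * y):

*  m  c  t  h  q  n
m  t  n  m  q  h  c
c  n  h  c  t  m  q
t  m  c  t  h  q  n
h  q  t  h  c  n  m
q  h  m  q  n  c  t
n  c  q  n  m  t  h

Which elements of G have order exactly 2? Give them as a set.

Identity is t. Compute the order of each non-identity element by repeated multiplication:
  m: m → t  (order 2)
  c: c → h → t  (order 3)
  h: h → c → t  (order 3)
  q: q → c → m → h → n → t  (order 6)
  n: n → h → m → c → q → t  (order 6)
Elements of order 2: {m}.

{m}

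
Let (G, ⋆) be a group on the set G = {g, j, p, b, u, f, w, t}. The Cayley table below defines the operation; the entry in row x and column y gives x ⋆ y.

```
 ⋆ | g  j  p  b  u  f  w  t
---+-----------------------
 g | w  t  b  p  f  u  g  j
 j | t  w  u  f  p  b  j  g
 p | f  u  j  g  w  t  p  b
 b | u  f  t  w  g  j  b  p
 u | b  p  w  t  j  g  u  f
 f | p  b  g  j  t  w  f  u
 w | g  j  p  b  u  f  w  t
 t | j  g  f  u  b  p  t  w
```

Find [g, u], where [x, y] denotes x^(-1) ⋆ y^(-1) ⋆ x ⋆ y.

Identity is w; from the table g^(-1) = g and u^(-1) = p.
g ⋆ p = b
b ⋆ g = u
u ⋆ u = j

j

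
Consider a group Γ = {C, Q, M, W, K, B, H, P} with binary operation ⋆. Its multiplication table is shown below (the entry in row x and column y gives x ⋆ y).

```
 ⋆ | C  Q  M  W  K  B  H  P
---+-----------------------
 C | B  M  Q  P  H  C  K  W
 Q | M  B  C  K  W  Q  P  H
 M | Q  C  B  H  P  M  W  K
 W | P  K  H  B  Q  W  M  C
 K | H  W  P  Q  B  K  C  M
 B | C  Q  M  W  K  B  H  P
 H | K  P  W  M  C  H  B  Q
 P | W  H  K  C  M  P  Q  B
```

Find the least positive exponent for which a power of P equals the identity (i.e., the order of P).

The identity element is B (its row matches the header).
P^1 = P
P^2 = P ⋆ P = B
The first power of P equal to the identity is P^2, so ord(P) = 2.

2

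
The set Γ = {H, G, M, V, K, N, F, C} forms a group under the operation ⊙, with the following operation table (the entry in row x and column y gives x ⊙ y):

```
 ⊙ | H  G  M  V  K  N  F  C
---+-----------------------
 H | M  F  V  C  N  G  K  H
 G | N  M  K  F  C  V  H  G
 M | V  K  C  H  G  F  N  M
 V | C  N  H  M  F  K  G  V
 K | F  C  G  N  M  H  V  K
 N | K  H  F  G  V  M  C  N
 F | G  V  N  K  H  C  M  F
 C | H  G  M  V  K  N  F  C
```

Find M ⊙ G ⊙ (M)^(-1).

The identity is C. In row M, the entry C sits in column M, so M^(-1) = M.
M ⊙ G = K
K ⊙ M = G

G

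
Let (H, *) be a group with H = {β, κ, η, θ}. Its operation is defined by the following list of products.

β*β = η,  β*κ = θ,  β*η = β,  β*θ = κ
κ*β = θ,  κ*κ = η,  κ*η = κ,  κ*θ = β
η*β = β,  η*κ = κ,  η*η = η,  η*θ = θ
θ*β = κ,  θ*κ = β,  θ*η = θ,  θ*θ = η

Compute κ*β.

Read row κ, column β: κ*β = θ.

θ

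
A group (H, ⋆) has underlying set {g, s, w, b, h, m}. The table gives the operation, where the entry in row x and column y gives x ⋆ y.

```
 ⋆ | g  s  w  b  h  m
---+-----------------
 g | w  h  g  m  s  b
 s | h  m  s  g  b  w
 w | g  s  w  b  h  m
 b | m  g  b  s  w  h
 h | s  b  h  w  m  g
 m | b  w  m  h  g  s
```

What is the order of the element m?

The identity element is w (its row matches the header).
m^1 = m
m^2 = m ⋆ m = s
m^3 = s ⋆ m = w
The first power of m equal to the identity is m^3, so ord(m) = 3.

3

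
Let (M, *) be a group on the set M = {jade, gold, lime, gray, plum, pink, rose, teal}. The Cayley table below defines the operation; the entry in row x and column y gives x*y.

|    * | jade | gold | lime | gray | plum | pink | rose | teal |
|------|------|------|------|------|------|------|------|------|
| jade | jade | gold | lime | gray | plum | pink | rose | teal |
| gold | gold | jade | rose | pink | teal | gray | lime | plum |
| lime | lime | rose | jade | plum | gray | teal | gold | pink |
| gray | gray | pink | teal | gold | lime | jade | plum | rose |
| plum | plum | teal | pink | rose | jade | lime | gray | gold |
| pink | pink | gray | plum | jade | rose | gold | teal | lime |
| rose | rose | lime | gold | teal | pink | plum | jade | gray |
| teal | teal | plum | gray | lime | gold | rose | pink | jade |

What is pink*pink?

Read row pink, column pink: pink*pink = gold.

gold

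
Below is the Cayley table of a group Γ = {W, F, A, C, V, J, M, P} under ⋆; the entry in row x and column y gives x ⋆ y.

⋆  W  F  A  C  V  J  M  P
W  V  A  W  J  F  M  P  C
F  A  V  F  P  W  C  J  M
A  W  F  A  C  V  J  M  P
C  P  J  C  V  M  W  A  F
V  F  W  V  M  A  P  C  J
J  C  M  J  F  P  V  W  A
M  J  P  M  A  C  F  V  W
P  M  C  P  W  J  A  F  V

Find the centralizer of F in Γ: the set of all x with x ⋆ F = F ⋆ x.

{A, F, V, W}

Compare row F with column F entry by entry.
W ⋆ F = A = F ⋆ W, so W commutes with F.
C ⋆ F = J but F ⋆ C = P, so C does not.
Collecting the elements that commute with F: C(F) = {A, F, V, W}.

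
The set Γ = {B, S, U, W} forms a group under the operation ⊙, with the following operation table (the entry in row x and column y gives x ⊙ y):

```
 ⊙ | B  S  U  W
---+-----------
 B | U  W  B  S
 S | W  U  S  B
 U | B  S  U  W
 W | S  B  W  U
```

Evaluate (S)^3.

S

S^1 = S
S^2 = S ⊙ S = U
S^3 = U ⊙ S = S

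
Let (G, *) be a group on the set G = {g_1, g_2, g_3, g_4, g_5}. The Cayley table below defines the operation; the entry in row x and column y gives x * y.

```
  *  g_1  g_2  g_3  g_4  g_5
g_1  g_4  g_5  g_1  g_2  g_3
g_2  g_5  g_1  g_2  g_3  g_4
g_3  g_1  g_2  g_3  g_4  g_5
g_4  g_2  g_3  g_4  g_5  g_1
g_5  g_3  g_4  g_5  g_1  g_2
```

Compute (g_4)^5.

g_3

g_4^1 = g_4
g_4^2 = g_4 * g_4 = g_5
g_4^3 = g_5 * g_4 = g_1
g_4^4 = g_1 * g_4 = g_2
g_4^5 = g_2 * g_4 = g_3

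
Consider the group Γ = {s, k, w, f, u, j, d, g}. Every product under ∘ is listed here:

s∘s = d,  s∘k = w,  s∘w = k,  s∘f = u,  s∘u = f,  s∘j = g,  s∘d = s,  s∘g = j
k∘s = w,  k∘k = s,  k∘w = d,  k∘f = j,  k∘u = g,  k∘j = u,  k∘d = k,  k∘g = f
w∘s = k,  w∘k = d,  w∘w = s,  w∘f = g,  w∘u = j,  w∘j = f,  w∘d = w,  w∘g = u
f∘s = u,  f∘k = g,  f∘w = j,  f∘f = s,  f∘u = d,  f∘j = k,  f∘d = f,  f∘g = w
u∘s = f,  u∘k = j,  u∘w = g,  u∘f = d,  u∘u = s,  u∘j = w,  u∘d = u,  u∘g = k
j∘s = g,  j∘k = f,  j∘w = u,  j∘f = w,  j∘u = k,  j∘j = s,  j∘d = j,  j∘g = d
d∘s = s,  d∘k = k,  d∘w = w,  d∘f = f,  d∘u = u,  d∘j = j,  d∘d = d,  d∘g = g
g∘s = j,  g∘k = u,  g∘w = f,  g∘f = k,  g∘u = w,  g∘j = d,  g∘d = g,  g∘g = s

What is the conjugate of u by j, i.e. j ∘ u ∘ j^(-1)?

The identity is d. In row j, the entry d sits in column g, so j^(-1) = g.
j ∘ u = k
k ∘ g = f

f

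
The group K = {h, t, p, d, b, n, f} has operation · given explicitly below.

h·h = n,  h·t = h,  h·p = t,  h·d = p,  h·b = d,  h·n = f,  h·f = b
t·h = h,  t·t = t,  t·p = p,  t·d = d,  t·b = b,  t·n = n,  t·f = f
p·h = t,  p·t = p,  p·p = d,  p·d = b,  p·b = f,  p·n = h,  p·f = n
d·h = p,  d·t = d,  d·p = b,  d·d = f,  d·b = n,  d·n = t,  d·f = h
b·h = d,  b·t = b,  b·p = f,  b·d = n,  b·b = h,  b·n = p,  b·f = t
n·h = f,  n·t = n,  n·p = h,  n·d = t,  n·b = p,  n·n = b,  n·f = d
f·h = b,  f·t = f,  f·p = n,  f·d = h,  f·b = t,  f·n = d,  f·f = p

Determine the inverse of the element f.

First locate the identity: row t matches the header, so t is the identity.
Scan row f for t: f·b = t. Hence f^(-1) = b.

b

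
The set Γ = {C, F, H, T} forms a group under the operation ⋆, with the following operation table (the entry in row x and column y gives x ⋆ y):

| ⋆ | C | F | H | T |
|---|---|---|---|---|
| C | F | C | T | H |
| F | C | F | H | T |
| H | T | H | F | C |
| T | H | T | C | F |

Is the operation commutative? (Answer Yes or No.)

Check whether the table is symmetric across its main diagonal.
Every entry (row x, col y) equals the entry (row y, col x), so Γ is abelian.

Yes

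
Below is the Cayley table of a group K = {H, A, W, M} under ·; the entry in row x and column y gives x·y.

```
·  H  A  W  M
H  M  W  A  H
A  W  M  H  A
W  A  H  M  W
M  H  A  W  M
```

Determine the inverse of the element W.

First locate the identity: row M matches the header, so M is the identity.
Scan row W for M: W·W = M. Hence W^(-1) = W.

W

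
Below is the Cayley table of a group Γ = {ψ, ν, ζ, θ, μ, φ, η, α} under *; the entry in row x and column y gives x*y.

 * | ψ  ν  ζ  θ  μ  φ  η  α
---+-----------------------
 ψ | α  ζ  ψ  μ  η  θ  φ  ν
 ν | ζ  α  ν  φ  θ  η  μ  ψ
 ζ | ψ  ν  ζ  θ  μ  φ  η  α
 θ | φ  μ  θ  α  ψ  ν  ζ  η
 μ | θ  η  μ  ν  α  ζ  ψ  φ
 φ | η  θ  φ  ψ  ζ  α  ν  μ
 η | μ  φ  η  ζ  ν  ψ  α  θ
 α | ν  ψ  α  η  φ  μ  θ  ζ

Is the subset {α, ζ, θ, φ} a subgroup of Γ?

α*φ = μ, which is not in {α, ζ, θ, φ}.
The subset is not closed under *, so it is not a subgroup.

No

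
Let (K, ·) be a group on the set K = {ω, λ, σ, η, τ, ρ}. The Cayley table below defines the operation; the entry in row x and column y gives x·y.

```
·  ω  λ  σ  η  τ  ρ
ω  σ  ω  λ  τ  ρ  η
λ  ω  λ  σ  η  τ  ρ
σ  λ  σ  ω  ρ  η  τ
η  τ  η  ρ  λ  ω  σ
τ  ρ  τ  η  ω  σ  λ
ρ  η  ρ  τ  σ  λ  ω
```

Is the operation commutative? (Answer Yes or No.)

Check whether the table is symmetric across its main diagonal.
Every entry (row x, col y) equals the entry (row y, col x), so K is abelian.

Yes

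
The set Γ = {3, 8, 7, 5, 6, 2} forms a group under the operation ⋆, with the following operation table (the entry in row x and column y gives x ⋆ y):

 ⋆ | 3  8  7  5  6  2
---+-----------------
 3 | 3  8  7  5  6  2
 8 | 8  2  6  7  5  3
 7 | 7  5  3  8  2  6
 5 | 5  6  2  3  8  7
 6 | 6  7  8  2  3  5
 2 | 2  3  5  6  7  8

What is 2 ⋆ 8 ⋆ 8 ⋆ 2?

2 ⋆ 8 = 3
3 ⋆ 8 = 8
8 ⋆ 2 = 3

3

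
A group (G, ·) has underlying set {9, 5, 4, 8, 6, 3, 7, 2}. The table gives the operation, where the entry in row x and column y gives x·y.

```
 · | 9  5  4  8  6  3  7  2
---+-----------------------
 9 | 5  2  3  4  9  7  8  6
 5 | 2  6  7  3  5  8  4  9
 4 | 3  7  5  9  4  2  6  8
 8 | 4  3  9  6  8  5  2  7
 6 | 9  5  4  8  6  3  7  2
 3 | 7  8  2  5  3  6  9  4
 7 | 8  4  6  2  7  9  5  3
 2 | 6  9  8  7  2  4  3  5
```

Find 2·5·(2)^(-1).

5

The identity is 6. In row 2, the entry 6 sits in column 9, so 2^(-1) = 9.
2·5 = 9
9·9 = 5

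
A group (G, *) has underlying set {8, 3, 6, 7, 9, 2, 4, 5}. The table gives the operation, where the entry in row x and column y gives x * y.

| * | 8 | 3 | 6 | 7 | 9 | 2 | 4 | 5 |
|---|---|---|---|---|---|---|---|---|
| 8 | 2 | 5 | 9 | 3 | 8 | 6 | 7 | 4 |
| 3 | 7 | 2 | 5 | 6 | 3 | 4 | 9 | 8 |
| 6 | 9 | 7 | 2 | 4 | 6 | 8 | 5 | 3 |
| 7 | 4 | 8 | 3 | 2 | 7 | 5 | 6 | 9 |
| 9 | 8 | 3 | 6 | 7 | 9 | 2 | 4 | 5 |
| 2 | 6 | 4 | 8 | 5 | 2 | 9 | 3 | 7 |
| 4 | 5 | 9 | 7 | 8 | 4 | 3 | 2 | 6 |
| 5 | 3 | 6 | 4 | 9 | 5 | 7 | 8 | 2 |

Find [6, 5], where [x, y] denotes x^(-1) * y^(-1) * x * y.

Identity is 9; from the table 6^(-1) = 8 and 5^(-1) = 7.
8 * 7 = 3
3 * 6 = 5
5 * 5 = 2

2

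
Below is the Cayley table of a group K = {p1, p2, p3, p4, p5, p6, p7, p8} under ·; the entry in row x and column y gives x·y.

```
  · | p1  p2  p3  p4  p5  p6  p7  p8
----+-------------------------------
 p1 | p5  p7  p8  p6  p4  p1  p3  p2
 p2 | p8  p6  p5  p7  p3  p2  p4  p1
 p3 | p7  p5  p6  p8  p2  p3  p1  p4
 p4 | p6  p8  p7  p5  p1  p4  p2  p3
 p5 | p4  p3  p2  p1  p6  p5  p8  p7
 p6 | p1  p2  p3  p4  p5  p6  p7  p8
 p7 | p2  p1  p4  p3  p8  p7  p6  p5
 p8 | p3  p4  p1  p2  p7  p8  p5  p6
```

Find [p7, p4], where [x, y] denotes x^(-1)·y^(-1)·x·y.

Identity is p6; from the table p7^(-1) = p7 and p4^(-1) = p1.
p7·p1 = p2
p2·p7 = p4
p4·p4 = p5

p5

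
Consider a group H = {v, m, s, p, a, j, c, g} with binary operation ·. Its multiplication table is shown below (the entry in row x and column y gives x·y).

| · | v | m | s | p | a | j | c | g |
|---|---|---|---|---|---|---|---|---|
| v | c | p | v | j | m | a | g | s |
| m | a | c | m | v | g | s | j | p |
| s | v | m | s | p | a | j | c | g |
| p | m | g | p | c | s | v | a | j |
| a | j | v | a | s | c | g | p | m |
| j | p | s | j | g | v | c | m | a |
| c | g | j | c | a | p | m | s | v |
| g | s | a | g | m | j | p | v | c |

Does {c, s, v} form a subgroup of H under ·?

c·v = g, which is not in {c, s, v}.
The subset is not closed under ·, so it is not a subgroup.

No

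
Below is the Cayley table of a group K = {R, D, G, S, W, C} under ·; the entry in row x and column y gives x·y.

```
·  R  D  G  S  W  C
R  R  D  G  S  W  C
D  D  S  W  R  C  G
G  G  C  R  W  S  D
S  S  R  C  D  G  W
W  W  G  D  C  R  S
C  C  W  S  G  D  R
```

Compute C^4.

C^1 = C
C^2 = C·C = R
C^3 = R·C = C
C^4 = C·C = R
(Structurally, K here is isomorphic to the symmetric group S_3.)

R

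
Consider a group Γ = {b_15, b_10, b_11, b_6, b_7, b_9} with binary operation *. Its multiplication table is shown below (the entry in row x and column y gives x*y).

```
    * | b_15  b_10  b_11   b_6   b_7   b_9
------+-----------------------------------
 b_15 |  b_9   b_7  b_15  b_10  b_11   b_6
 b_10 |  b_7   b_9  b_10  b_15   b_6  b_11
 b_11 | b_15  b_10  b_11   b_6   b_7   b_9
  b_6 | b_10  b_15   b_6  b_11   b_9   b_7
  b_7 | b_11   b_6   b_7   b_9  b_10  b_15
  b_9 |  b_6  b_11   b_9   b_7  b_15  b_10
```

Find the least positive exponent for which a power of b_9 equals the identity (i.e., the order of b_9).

3

The identity element is b_11 (its row matches the header).
b_9^1 = b_9
b_9^2 = b_9*b_9 = b_10
b_9^3 = b_10*b_9 = b_11
The first power of b_9 equal to the identity is b_9^3, so ord(b_9) = 3.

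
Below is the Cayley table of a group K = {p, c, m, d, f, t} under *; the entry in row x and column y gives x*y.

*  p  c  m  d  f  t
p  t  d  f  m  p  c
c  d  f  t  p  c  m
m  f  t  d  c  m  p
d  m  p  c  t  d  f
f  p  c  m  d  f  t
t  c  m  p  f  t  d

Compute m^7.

m

m^1 = m
m^2 = m*m = d
m^3 = d*m = c
m^4 = c*m = t
m^5 = t*m = p
m^6 = p*m = f
m^7 = f*m = m
(Structurally, K here is isomorphic to the cyclic group Z_6.)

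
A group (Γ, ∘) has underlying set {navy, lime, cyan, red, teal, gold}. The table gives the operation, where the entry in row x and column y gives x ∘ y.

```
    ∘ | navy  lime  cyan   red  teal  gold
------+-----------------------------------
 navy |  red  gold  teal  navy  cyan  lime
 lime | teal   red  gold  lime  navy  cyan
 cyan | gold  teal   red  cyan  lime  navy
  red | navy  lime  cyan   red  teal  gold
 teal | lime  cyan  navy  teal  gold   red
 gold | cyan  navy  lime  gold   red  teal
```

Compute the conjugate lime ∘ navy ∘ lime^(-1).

cyan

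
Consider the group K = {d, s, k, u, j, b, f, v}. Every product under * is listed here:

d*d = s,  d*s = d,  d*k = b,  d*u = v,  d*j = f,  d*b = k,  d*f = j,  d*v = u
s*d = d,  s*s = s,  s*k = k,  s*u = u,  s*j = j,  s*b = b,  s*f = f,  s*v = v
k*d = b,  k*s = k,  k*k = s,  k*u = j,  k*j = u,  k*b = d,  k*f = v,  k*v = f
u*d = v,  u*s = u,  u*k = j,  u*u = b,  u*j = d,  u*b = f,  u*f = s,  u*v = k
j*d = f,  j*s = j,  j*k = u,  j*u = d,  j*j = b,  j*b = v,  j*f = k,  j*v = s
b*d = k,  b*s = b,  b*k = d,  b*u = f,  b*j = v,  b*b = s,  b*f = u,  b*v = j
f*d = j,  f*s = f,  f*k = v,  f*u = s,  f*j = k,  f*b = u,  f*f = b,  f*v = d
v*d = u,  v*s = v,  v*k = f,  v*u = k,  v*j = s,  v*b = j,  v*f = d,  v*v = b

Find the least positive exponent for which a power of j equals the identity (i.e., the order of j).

The identity element is s (its row matches the header).
j^1 = j
j^2 = j*j = b
j^3 = b*j = v
j^4 = v*j = s
The first power of j equal to the identity is j^4, so ord(j) = 4.

4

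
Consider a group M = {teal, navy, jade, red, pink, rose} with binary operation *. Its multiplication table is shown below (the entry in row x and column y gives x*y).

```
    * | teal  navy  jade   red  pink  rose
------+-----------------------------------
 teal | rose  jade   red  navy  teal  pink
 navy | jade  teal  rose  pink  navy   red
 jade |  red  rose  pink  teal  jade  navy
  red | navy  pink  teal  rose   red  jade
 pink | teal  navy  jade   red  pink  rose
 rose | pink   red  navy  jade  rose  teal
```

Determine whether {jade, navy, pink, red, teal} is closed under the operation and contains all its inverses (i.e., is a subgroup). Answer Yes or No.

red*red = rose, which is not in {jade, navy, pink, red, teal}.
The subset is not closed under *, so it is not a subgroup.

No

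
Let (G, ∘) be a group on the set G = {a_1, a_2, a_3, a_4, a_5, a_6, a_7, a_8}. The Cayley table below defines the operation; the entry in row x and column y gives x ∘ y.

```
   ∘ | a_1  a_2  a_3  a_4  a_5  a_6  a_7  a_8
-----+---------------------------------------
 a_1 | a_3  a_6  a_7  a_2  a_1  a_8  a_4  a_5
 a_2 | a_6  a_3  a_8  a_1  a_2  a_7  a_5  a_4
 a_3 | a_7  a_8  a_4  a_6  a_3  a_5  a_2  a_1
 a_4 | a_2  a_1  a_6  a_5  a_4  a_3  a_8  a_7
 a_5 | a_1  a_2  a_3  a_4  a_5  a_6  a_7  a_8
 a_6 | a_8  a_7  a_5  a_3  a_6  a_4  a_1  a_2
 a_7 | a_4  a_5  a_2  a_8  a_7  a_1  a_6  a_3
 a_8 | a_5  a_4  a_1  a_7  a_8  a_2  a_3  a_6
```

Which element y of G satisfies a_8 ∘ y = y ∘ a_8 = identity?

First locate the identity: row a_5 matches the header, so a_5 is the identity.
Scan row a_8 for a_5: a_8 ∘ a_1 = a_5. Hence a_8^(-1) = a_1.

a_1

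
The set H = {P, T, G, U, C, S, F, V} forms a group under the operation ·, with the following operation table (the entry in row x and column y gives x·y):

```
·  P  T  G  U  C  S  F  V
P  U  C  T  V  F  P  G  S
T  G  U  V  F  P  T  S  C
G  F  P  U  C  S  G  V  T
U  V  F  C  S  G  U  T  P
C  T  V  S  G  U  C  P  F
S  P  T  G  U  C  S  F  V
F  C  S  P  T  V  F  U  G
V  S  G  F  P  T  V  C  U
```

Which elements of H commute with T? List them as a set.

{F, S, T, U}

Compare row T with column T entry by entry.
U·T = F = T·U, so U commutes with T.
P·T = C but T·P = G, so P does not.
Collecting the elements that commute with T: C(T) = {F, S, T, U}.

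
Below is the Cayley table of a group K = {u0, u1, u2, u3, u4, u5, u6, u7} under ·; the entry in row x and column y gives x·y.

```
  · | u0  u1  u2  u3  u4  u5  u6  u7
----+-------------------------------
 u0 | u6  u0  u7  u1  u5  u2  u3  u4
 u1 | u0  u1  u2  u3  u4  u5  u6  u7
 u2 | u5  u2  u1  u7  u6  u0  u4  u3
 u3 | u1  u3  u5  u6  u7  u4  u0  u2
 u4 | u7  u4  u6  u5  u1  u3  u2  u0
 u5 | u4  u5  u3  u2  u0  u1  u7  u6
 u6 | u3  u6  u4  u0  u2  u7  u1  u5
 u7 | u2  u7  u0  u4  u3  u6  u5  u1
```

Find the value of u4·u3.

u5

Read row u4, column u3: u4·u3 = u5.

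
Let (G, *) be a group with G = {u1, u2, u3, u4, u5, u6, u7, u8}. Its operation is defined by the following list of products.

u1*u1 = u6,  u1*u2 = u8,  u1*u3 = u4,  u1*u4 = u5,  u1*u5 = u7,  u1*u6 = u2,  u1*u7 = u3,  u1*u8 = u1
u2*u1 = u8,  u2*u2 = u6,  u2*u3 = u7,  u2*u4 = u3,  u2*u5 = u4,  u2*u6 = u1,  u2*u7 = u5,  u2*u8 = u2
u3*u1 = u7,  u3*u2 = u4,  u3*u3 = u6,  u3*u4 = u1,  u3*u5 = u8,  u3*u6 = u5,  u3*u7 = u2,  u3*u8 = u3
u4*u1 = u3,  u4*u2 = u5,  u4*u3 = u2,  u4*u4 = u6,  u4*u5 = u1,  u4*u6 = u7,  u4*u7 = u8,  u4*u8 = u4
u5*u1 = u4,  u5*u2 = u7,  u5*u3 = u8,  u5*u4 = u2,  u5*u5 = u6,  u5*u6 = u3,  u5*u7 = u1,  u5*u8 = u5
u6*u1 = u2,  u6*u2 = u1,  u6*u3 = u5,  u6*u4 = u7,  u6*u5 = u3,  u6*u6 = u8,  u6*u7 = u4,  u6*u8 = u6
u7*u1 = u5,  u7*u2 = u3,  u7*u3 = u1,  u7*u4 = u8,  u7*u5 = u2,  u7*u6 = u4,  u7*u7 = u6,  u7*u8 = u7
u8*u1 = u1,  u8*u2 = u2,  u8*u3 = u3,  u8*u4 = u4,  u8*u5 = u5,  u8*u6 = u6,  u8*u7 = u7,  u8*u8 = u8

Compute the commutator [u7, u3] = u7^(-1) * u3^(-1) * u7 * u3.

u6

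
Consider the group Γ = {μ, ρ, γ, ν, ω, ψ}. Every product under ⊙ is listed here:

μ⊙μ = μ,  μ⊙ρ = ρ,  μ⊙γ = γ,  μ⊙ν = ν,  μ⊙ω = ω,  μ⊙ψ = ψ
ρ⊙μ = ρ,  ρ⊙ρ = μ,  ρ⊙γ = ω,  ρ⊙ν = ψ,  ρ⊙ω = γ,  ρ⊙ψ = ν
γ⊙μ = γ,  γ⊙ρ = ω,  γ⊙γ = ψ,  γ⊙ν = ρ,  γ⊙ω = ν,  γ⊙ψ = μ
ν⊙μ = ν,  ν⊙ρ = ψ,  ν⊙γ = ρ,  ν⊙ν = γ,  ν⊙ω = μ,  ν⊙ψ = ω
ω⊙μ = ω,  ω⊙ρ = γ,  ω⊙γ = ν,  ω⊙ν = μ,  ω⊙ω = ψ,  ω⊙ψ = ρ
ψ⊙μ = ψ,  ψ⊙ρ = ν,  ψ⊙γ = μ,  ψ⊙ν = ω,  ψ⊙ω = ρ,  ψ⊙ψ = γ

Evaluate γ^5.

γ^1 = γ
γ^2 = γ ⊙ γ = ψ
γ^3 = ψ ⊙ γ = μ
γ^4 = μ ⊙ γ = γ
γ^5 = γ ⊙ γ = ψ
(Structurally, Γ here is isomorphic to the cyclic group Z_6.)

ψ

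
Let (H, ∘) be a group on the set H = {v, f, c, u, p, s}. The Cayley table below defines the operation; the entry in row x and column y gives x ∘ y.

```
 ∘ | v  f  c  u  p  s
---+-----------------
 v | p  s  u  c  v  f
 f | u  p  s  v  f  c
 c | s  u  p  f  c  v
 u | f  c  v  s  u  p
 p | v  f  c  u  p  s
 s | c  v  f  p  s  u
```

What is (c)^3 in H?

c^1 = c
c^2 = c ∘ c = p
c^3 = p ∘ c = c

c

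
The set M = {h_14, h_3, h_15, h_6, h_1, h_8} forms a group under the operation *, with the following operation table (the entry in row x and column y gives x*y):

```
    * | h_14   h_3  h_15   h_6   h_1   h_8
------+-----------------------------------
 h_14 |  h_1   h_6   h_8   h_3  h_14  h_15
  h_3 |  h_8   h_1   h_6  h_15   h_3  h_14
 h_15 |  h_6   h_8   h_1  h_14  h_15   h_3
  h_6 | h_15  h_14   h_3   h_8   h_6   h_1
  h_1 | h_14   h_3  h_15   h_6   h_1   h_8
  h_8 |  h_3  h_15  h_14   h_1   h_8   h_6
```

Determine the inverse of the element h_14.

First locate the identity: row h_1 matches the header, so h_1 is the identity.
Scan row h_14 for h_1: h_14*h_14 = h_1. Hence h_14^(-1) = h_14.

h_14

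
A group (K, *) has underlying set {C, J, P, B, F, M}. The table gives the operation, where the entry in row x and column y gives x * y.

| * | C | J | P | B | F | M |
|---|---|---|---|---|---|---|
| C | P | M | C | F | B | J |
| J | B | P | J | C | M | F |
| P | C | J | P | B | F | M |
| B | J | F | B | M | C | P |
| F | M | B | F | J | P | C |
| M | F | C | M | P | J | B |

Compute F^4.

P

F^1 = F
F^2 = F * F = P
F^3 = P * F = F
F^4 = F * F = P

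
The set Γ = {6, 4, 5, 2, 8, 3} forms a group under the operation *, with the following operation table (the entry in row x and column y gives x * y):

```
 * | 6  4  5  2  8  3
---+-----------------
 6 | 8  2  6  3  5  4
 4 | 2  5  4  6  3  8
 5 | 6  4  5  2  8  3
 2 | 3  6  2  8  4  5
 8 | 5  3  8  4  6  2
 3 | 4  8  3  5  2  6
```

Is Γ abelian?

Yes

Check whether the table is symmetric across its main diagonal.
Every entry (row x, col y) equals the entry (row y, col x), so Γ is abelian.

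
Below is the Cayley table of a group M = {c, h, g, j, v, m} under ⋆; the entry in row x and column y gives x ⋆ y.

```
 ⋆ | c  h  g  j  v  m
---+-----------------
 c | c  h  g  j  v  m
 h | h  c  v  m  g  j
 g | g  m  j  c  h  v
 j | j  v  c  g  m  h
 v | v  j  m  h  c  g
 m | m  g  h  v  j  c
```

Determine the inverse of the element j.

g

First locate the identity: row c matches the header, so c is the identity.
Scan row j for c: j ⋆ g = c. Hence j^(-1) = g.
(Structurally, M here is isomorphic to the symmetric group S_3.)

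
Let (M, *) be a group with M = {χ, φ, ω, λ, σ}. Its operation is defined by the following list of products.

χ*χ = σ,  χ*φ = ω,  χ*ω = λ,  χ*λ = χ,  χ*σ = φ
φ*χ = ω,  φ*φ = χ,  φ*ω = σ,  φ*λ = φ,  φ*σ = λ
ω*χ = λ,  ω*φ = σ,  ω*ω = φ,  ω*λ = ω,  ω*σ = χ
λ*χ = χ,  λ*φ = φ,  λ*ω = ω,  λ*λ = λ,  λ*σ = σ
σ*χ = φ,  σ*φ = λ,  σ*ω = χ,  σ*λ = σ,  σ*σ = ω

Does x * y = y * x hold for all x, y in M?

Check whether the table is symmetric across its main diagonal.
Every entry (row x, col y) equals the entry (row y, col x), so M is abelian.

Yes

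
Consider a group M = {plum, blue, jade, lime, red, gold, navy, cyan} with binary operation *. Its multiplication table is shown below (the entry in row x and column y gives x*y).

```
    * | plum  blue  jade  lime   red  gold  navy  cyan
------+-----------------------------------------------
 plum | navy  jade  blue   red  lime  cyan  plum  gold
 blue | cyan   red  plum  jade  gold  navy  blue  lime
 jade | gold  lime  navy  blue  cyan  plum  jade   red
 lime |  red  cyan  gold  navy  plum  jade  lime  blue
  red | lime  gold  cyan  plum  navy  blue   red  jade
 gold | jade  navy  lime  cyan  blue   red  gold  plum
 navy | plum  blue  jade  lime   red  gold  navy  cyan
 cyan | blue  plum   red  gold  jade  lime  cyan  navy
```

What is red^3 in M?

red^1 = red
red^2 = red*red = navy
red^3 = navy*red = red

red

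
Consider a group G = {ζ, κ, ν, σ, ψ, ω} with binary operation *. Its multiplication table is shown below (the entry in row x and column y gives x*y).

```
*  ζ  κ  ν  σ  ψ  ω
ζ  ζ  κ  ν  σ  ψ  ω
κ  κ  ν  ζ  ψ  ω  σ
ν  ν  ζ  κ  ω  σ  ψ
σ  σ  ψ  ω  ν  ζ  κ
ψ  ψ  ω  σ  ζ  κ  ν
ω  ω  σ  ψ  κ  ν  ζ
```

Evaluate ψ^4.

ψ^1 = ψ
ψ^2 = ψ*ψ = κ
ψ^3 = κ*ψ = ω
ψ^4 = ω*ψ = ν

ν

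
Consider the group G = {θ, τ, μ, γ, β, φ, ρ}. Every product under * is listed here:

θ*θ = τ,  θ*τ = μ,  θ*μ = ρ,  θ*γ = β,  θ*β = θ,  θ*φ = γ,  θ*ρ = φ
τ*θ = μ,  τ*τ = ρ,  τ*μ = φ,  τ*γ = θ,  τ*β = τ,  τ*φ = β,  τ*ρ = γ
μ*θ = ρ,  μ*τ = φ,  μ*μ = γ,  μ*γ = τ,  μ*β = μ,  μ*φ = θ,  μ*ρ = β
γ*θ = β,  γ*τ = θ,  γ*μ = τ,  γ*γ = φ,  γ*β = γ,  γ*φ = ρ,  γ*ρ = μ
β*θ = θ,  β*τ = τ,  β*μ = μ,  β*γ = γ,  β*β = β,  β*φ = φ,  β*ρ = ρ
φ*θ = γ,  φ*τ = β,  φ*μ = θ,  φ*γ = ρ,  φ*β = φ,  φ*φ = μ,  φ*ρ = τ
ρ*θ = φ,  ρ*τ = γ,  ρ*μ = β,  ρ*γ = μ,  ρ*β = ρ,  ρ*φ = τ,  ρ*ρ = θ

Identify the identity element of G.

The identity e satisfies e*x = x for all x, so its row in the table reproduces the column headers.
Row β reads: θ, τ, μ, γ, β, φ, ρ — exactly the header order. So β is the identity.

β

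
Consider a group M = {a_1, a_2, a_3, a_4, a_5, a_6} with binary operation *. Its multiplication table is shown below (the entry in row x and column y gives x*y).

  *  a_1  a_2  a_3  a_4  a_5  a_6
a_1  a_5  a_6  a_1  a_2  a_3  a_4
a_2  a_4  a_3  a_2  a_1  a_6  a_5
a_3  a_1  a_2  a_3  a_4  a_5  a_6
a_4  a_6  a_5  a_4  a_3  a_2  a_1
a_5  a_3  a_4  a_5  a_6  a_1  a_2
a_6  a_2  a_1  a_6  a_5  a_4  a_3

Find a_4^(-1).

a_4

First locate the identity: row a_3 matches the header, so a_3 is the identity.
Scan row a_4 for a_3: a_4*a_4 = a_3. Hence a_4^(-1) = a_4.
(Structurally, M here is isomorphic to the symmetric group S_3.)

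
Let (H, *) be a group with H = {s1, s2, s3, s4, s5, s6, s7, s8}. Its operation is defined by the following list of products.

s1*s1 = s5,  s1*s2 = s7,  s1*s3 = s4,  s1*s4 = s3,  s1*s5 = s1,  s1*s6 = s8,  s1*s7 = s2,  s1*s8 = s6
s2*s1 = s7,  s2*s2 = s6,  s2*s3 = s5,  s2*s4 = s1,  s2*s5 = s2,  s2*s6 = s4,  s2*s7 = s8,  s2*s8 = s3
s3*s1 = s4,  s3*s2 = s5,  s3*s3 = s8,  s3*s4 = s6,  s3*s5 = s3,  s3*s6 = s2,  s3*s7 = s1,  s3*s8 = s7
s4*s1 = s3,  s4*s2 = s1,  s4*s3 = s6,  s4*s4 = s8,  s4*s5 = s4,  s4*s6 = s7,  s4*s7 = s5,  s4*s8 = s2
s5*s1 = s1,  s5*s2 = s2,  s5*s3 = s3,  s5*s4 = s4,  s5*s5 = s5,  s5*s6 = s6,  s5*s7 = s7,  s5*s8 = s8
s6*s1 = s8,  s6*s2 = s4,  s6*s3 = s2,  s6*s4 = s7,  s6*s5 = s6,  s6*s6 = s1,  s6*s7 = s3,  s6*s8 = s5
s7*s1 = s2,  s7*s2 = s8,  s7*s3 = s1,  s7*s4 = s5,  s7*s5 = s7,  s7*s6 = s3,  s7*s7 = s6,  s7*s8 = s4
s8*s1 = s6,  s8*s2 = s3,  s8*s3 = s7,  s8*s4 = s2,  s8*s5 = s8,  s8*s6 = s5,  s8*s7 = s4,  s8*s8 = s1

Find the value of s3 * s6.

Read row s3, column s6: s3 * s6 = s2.

s2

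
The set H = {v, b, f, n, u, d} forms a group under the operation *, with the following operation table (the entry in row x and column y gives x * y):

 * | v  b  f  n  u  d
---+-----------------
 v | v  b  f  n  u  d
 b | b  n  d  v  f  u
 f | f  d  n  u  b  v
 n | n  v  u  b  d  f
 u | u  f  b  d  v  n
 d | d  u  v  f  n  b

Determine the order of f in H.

6

The identity element is v (its row matches the header).
f^1 = f
f^2 = f * f = n
f^3 = n * f = u
f^4 = u * f = b
f^5 = b * f = d
f^6 = d * f = v
The first power of f equal to the identity is f^6, so ord(f) = 6.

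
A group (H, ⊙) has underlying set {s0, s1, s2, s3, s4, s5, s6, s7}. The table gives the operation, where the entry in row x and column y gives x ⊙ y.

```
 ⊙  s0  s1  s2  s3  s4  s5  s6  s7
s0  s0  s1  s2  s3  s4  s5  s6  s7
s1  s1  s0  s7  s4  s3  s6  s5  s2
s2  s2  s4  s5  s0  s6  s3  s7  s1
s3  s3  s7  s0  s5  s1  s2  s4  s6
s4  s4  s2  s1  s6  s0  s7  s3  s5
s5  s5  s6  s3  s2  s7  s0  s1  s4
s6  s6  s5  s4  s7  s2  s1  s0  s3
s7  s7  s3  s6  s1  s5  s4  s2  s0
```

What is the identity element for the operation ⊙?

s0

The identity e satisfies e ⊙ x = x for all x, so its row in the table reproduces the column headers.
Row s0 reads: s0, s1, s2, s3, s4, s5, s6, s7 — exactly the header order. So s0 is the identity.
(Structurally, H here is isomorphic to the dihedral group D_4.)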